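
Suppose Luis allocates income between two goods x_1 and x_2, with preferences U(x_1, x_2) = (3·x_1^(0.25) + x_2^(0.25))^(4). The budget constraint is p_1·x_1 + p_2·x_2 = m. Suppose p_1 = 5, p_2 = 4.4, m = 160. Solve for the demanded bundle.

MRS = MU_x_1/MU_x_2 = 3·(x_2/x_1)^(0.75). Set equal to p_1/p_2.
Hence x_2/x_1 = ((1/3)·p_1/p_2)^(1/(0.75)), i.e. raised to the 4/3 power.
With the ratio pinned down, the budget gives x_1* = m/(p_1 + p_2·(x_2/x_1)) and x_2* = (x_2/x_1)·x_1*.
Numerically x_2/x_1 = 0.27407, so x_1* = 160/(5 + 4.4·0.27407) = 25.7819 and x_2* = 0.27407·25.7819 = 7.066.

x_1* = 25.7819, x_2* = 7.066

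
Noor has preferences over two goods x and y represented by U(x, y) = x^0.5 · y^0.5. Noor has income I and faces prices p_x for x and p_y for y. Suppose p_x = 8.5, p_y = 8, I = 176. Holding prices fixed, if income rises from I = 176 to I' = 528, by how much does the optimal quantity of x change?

Demand: x*(p_x,p_y,I) = 0.5·I/p_x and y* = 0.5·I/p_y.
At p_x=8.5, p_y=8, I=176: x* = 0.5·176/8.5 = 10.3529.
At I' = 528: x* = 31.0588. Change: 31.0588 − 10.3529 = 20.7059.

Δx* = 20.7059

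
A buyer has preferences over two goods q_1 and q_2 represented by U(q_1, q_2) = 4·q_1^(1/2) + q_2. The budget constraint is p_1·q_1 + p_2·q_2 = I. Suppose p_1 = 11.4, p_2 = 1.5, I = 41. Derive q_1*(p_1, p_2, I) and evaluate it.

Utility is quasi-linear in q_2; the FOC for q_1 is 2/√q_1 = p_1/p_2.
Thus q_1* = (2·p_2/p_1)² — independent of I — with the rest of income spent on q_2.
Plugging in: q_1* = (2·1.5/11.4)² = 0.0693.

q_1* = 0.0693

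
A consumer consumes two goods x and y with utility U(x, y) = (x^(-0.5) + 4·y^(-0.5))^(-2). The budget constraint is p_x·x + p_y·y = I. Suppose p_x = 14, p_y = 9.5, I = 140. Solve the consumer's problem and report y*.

y* = 10.1521

MU_x ∝ x^(-1.5), MU_y ∝ 4·y^(-1.5), so MRS = (1/4)·(y/x)^(1.5) = p_x/p_y.
Hence y/x = (4·p_x/p_y)^(1/(1.5)), i.e. raised to the 2/3 power.
Substitute y = (y/x)·x into the budget: x* = I/(p_x + p_y·(y/x)).
Numerically y/x = 3.263194, so x* = 140/(14 + 9.5·3.263194) = 3.1111 and y* = 3.263194·3.1111 = 10.1521.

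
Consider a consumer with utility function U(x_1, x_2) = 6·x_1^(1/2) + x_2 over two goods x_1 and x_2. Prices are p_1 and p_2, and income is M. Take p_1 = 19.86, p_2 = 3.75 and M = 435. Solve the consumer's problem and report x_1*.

x_1* = 0.3209

MU_x_1 = 3/√x_1, MU_x_2 = 1. Tangency: 3/√x_1 = p_1/p_2.
Thus x_1* = (3·p_2/p_1)² — independent of M — with the rest of income spent on x_2.
Plugging in: x_1* = (3·3.75/19.86)² = 0.3209.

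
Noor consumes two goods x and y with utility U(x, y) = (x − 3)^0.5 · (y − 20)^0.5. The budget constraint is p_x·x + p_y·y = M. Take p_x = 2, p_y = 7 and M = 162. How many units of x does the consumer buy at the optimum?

x* = 7

MRS = (y−20)/(x−3). Tangency with p_x/p_y gives y−20 = (p_x/p_y)·(x−3).
Substituting into the budget: x* = 3 + 0.5·(M − 3·p_x − 20·p_y)/p_x, and y* = 20 + 0.5·(…)/p_y.
Discretionary income = 162 − 3·2 − 20·7 = 16; x* = 3 + 0.5·16/2 = 7.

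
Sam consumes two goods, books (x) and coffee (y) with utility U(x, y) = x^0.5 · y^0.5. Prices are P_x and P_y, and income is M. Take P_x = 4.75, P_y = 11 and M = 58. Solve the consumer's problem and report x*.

x* = 6.1053

At P_x=4.75, P_y=11, M=58: x* = 0.5·58/4.75 = 6.1053.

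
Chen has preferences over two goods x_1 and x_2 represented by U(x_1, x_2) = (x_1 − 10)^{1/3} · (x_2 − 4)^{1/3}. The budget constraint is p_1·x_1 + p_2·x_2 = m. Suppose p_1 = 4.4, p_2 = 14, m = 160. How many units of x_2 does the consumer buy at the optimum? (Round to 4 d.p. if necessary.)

x_2* = 6.1429

Discretionary income = 160 − 10·4.4 − 4·14 = 60; x_2* = 4 + 0.5·60/14 = 6.1429.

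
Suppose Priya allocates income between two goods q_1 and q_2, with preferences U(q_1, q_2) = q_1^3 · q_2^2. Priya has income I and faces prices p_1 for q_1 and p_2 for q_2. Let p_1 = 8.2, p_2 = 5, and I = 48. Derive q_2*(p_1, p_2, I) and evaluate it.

At p_1=8.2, p_2=5, I=48: q_2* = 0.4·48/5 = 3.84.

q_2* = 3.84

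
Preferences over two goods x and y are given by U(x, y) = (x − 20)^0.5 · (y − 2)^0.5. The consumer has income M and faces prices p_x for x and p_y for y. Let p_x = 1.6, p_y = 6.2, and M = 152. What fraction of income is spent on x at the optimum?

Substituting into the budget: x* = 20 + 0.5·(M − 20·p_x − 2·p_y)/p_x, and y* = 2 + 0.5·(…)/p_y.
Discretionary income = 152 − 20·1.6 − 2·6.2 = 107.6; x* = 20 + 0.5·107.6/1.6 = 53.625; y* = 2 + 0.5·107.6/6.2 = 10.6774.
Expenditure on x: 1.6·53.625 = 85.8; share = 0.5645.

share on x = 0.5645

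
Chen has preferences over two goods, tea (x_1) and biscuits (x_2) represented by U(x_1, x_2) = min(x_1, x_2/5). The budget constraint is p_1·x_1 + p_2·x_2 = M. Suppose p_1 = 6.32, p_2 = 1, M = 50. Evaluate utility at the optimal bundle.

V = 4.417

Leontief preferences: the optimum is at the kink where x_1/1 = x_2/5, i.e. x_2 = 5·x_1.
Budget: p_1·x_1 + p_2·5·x_1 = M, so (p_1 + 5·p_2)·x_1 = M.
Demand: x_1*(p_1,p_2,M) = M/(p_1 + 5·p_2), x_2* = 5·M/(p_1 + 5·p_2).
Here 6.32 + 5·1 = 11.32, giving x_1* = 4.417 and x_2* = 22.0848.
Utility at the optimum: U(4.417, 22.0848) = 4.417.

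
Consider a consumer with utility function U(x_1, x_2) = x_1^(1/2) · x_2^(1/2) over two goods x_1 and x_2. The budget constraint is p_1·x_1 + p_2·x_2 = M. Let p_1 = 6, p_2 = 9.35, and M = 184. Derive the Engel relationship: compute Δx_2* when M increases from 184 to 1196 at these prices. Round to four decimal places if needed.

Tangency: MRS = x_2/x_1 = p_1/p_2.
Rearranging, p_2·x_2 = p_1·x_1. Substituting into the budget gives p_1·x_1·(1 + 1) = M.
Demand: x_1*(p_1,p_2,M) = 0.5·M/p_1 and x_2* = 0.5·M/p_2.
At p_1=6, p_2=9.35, M=184: x_2* = 0.5·184/9.35 = 9.8396.
At M' = 1196: x_2* = 63.9572. Change: 63.9572 − 9.8396 = 54.1176.

Δx_2* = 54.1176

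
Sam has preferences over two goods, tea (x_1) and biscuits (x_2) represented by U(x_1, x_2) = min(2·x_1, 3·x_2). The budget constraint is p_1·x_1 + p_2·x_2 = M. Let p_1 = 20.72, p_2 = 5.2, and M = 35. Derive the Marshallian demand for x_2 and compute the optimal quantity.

x_2* = 0.9647

Demand: x_1*(p_1,p_2,M) = 3·M/(3·p_1 + 2·p_2), x_2* = 2·M/(3·p_1 + 2·p_2).
Here 3·20.72 + 2·5.2 = 72.56, giving x_2* = 0.9647.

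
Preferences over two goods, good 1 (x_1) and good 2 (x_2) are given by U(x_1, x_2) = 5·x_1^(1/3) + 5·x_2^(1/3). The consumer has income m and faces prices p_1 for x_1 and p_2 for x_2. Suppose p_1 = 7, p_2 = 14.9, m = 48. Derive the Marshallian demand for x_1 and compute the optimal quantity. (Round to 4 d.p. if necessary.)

MU_x_1 ∝ 5·x_1^(-2/3), MU_x_2 ∝ 5·x_2^(-2/3), so MRS = (x_2/x_1)^(2/3) = p_1/p_2.
Solve for the ratio: x_2/x_1 = [p_1/p_2]^(1.5).
Substitute x_2 = (x_2/x_1)·x_1 into the budget: x_1* = m/(p_1 + p_2·(x_2/x_1)).
Numerically x_2/x_1 = 0.322009, so x_1* = 48/(7 + 14.9·0.322009) = 4.0685.

x_1* = 4.0685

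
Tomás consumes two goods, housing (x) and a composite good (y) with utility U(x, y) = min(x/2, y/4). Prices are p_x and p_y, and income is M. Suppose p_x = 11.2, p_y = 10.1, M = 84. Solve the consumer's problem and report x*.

Demand: x*(p_x,p_y,M) = 2·M/(2·p_x + 4·p_y), y* = 4·M/(2·p_x + 4·p_y).
Here 2·11.2 + 4·10.1 = 62.8, giving x* = 2.6752.

x* = 2.6752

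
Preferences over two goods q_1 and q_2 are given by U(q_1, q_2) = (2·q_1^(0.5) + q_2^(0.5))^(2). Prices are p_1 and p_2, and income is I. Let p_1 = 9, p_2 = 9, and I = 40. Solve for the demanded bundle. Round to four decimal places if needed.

From the CES first-order condition, 2·(q_2/q_1)^(0.5) = p_1/p_2.
Solve for the ratio: q_2/q_1 = [(1/2)·p_1/p_2]^(2).
With the ratio pinned down, the budget gives q_1* = I/(p_1 + p_2·(q_2/q_1)) and q_2* = (q_2/q_1)·q_1*.
Numerically q_2/q_1 = 0.25, so q_1* = 40/(9 + 9·0.25) = 3.5556 and q_2* = 0.25·3.5556 = 0.8889.

q_1* = 3.5556, q_2* = 0.8889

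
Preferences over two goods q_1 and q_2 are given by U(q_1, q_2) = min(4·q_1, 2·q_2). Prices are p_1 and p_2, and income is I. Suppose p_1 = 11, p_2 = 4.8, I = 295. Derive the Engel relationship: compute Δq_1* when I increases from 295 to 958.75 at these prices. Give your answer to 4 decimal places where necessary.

Δq_1* = 32.2209

Leontief preferences: the optimum is at the kink where q_1/2 = q_2/4, i.e. q_2 = 2·q_1.
Budget: p_1·q_1 + p_2·2·q_1 = I, so (2·p_1 + 4·p_2)·q_1 = 2·I.
Demand: q_1*(p_1,p_2,I) = 2·I/(2·p_1 + 4·p_2), q_2* = 4·I/(2·p_1 + 4·p_2).
Here 2·11 + 4·4.8 = 41.2, giving q_1* = 14.3204.
At I' = 958.75: q_1* = 46.5413. Change: 46.5413 − 14.3204 = 32.2209.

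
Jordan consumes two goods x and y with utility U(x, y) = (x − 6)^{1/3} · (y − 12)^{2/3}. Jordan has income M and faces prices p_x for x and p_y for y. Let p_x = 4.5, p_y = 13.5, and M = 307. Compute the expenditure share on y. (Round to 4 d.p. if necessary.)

share on y = 0.7839

This is Cobb-Douglas in (x−6, y−12): tangency gives 1/3·p_y·(y−12) = 2/3·p_x·(x−6).
Substituting into the budget: x* = 6 + 1/3·(M − 6·p_x − 12·p_y)/p_x, and y* = 12 + 2/3·(…)/p_y.
Discretionary income = 307 − 6·4.5 − 12·13.5 = 118; x* = 6 + 1/3·118/4.5 = 14.7407; y* = 12 + 2/3·118/13.5 = 17.8272.
Expenditure on y: 13.5·17.8272 = 240.6667; share = 0.7839.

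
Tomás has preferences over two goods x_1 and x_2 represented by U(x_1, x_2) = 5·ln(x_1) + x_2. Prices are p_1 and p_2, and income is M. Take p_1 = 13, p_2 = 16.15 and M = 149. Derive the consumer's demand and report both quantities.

Set MRS = p_1/p_2: (5/x_1)/1 = p_1/p_2.
So x_1*(p_1,p_2) = 5·p_2/p_1, independent of income; and x_2* = (M − 5·p_2)/p_2.
At the given prices: x_1* = 5·16.15/13 = 6.2115, and x_2* = 4.226.

x_1* = 6.2115, x_2* = 4.226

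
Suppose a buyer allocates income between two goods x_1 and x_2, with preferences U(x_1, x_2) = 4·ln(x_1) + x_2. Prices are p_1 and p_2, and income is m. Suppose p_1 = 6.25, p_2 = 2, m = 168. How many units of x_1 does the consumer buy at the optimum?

x_1* = 1.28

MU_x_1 = 4/x_1, MU_x_2 = 1. Tangency: 4/x_1 = p_1/p_2.
So x_1*(p_1,p_2) = 4·p_2/p_1, independent of income; and x_2* = (m − 4·p_2)/p_2.
At the given prices: x_1* = 4·2/6.25 = 1.28.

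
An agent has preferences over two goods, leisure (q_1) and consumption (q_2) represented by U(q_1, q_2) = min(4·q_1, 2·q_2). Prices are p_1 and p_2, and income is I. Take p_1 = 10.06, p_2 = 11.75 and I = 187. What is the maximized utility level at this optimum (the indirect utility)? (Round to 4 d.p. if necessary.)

V = 22.2884

Leontief preferences: the optimum is at the kink where q_1/2 = q_2/4, i.e. q_2 = 2·q_1.
Budget: p_1·q_1 + p_2·2·q_1 = I, so (2·p_1 + 4·p_2)·q_1 = 2·I.
Demand: q_1*(p_1,p_2,I) = 2·I/(2·p_1 + 4·p_2), q_2* = 4·I/(2·p_1 + 4·p_2).
Here 2·10.06 + 4·11.75 = 67.12, giving q_1* = 5.5721 and q_2* = 11.1442.
Utility at the optimum: U(5.5721, 11.1442) = 22.2884.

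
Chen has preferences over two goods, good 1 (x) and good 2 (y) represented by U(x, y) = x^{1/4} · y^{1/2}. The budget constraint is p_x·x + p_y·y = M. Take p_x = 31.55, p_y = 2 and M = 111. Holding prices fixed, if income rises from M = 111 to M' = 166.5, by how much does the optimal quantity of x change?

Δx* = 0.5864

The MRS is (1/2)·y/x. Set MRS = p_x/p_y.
Rearranging, p_y·y = 2·p_x·x. Substituting into the budget gives p_x·x·(1 + 2) = M.
Demand: x*(p_x,p_y,M) = 1/3·M/p_x and y* = 2/3·M/p_y.
At p_x=31.55, p_y=2, M=111: x* = 1/3·111/31.55 = 1.1727.
At M' = 166.5: x* = 1.7591. Change: 1.7591 − 1.1727 = 0.5864.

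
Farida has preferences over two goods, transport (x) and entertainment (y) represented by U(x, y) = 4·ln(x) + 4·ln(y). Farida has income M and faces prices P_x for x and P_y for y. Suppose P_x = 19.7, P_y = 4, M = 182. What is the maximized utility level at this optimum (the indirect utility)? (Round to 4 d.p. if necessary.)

MU_x/MU_y = (4·y)/(4·x); tangency sets this equal to P_x/P_y.
Rearranging, P_y·y = P_x·x. Substituting into the budget gives P_x·x·(1 + 1) = M.
Demand: x*(P_x,P_y,M) = 0.5·M/P_x and y* = 0.5·M/P_y.
At P_x=19.7, P_y=4, M=182: x* = 0.5·182/19.7 = 4.6193, y* = 22.75.
Utility at the optimum: U(4.6193, 22.75) = 18.6192.

V = 18.6192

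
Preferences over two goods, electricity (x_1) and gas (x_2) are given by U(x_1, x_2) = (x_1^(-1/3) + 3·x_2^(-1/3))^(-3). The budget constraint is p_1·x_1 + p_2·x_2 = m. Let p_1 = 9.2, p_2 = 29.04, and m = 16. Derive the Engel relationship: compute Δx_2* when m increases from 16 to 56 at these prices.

Δx_2* = 1.0363

MRS = MU_x_1/MU_x_2 = (1/3)·(x_2/x_1)^(4/3). Set equal to p_1/p_2.
Hence x_2/x_1 = (3·p_1/p_2)^(1/(4/3)), i.e. raised to the 0.75 power.
With the ratio pinned down, the budget gives x_1* = m/(p_1 + p_2·(x_2/x_1)) and x_2* = (x_2/x_1)·x_1*.
Numerically x_2/x_1 = 0.962575, so x_1* = 16/(9.2 + 29.04·0.962575) = 0.4306 and x_2* = 0.962575·0.4306 = 0.4145.
At m' = 56: x_2* = 1.4509. Change: 1.4509 − 0.4145 = 1.0363.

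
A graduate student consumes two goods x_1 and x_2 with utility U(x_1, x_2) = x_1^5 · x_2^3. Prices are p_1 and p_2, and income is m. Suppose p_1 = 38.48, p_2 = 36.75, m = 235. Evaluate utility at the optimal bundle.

V = 11170.9328

At p_1=38.48, p_2=36.75, m=235: x_1* = 0.625·235/38.48 = 3.8169, x_2* = 2.398.
Utility at the optimum: U(3.8169, 2.398) = 11170.9328.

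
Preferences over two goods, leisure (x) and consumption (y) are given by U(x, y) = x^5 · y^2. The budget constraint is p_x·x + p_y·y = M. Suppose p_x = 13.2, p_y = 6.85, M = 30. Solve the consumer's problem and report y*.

y* = 1.2513

Tangency: MRS = (5/2)·y/x = p_x/p_y.
Rearranging, p_y·y = (2/5)·p_x·x. Substituting into the budget gives p_x·x·(1 + (2/5)) = M.
Demand: x*(p_x,p_y,M) = 5/7·M/p_x and y* = 2/7·M/p_y.
At p_x=13.2, p_y=6.85, M=30: y* = 2/7·30/6.85 = 1.2513.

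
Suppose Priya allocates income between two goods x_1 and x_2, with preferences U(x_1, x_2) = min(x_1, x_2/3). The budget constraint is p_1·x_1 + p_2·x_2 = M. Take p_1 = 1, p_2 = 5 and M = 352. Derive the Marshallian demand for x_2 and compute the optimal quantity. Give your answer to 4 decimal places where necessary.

x_2* = 66

Leontief preferences: the optimum is at the kink where x_1/1 = x_2/3, i.e. x_2 = 3·x_1.
Budget: p_1·x_1 + p_2·3·x_1 = M, so (p_1 + 3·p_2)·x_1 = M.
Demand: x_1*(p_1,p_2,M) = M/(p_1 + 3·p_2), x_2* = 3·M/(p_1 + 3·p_2).
Here 1 + 3·5 = 16, giving x_2* = 66.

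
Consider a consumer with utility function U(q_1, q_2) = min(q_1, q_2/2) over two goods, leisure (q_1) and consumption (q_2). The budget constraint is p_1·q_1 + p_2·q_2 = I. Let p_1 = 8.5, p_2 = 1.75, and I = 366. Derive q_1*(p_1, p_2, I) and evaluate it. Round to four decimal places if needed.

With perfect complements, no substitution: consume in ratio q_1:q_2 = 1:2.
Budget: p_1·q_1 + p_2·2·q_1 = I, so (p_1 + 2·p_2)·q_1 = I.
Demand: q_1*(p_1,p_2,I) = I/(p_1 + 2·p_2), q_2* = 2·I/(p_1 + 2·p_2).
Here 8.5 + 2·1.75 = 12, giving q_1* = 30.5.

q_1* = 30.5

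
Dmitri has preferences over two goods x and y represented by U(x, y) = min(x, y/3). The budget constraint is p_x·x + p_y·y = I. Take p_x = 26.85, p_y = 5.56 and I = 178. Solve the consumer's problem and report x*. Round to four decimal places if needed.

x* = 4.0891

Leontief preferences: the optimum is at the kink where x/1 = y/3, i.e. y = 3·x.
Budget: p_x·x + p_y·3·x = I, so (p_x + 3·p_y)·x = I.
Demand: x*(p_x,p_y,I) = I/(p_x + 3·p_y), y* = 3·I/(p_x + 3·p_y).
Here 26.85 + 3·5.56 = 43.53, giving x* = 4.0891.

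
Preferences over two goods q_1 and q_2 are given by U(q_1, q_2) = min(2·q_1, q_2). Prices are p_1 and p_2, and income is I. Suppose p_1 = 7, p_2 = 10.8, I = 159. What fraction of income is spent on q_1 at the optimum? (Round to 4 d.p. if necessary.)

share on q_1 = 0.2448

Leontief preferences: the optimum is at the kink where q_1/1 = q_2/2, i.e. q_2 = 2·q_1.
Budget: p_1·q_1 + p_2·2·q_1 = I, so (p_1 + 2·p_2)·q_1 = I.
Demand: q_1*(p_1,p_2,I) = I/(p_1 + 2·p_2), q_2* = 2·I/(p_1 + 2·p_2).
Here 7 + 2·10.8 = 28.6, giving q_1* = 5.5594 and q_2* = 11.1189.
Expenditure on q_1: 7·5.5594 = 38.9161; share = 0.2448.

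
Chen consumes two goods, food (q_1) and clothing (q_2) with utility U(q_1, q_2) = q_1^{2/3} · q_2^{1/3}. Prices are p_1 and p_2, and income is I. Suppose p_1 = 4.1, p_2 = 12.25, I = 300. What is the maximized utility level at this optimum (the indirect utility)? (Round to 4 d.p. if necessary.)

Tangency: MRS = 2·q_2/q_1 = p_1/p_2.
Rearranging, p_2·q_2 = (1/2)·p_1·q_1. Substituting into the budget gives p_1·q_1·(1 + (1/2)) = I.
Demand: q_1*(p_1,p_2,I) = 2/3·I/p_1 and q_2* = 1/3·I/p_2.
At p_1=4.1, p_2=12.25, I=300: q_1* = 2/3·300/4.1 = 48.7805, q_2* = 8.1633.
Utility at the optimum: U(48.7805, 8.1633) = 26.8814.

V = 26.8814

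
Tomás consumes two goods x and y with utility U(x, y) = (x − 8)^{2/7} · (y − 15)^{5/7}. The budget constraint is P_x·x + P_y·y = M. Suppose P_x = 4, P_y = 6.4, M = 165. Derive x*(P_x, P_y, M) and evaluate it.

x* = 10.6429

This is Cobb-Douglas in (x−8, y−15): tangency gives 2/7·P_y·(y−15) = 5/7·P_x·(x−8).
After buying the subsistence bundle (8, 15), a share 2/7 of the remaining income goes to x: x* = 8 + 2/7·(M − 8P_x − 15P_y)/P_x.
Discretionary income = 165 − 8·4 − 15·6.4 = 37; x* = 8 + 2/7·37/4 = 10.6429.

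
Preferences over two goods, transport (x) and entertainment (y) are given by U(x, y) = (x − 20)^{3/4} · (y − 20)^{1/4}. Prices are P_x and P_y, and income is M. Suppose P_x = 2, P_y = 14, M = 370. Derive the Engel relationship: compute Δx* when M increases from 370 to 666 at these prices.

Let x' = x−20, y' = y−20. MRS = 3·y'/x' = P_x/P_y.
Substituting into the budget: x* = 20 + 0.75·(M − 20·P_x − 20·P_y)/P_x, and y* = 20 + 0.25·(…)/P_y.
Discretionary income = 370 − 20·2 − 20·14 = 50; x* = 20 + 0.75·50/2 = 38.75.
At M' = 666: x* = 149.75. Change: 149.75 − 38.75 = 111.

Δx* = 111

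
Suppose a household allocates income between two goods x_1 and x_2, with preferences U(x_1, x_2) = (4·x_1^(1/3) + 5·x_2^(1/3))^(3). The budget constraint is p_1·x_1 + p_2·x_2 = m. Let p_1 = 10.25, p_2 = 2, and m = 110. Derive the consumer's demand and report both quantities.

x_1* = 2.5774, x_2* = 41.791

With the ratio pinned down, the budget gives x_1* = m/(p_1 + p_2·(x_2/x_1)) and x_2* = (x_2/x_1)·x_1*.
Numerically x_2/x_1 = 16.214584, so x_1* = 110/(10.25 + 2·16.214584) = 2.5774 and x_2* = 16.214584·2.5774 = 41.791.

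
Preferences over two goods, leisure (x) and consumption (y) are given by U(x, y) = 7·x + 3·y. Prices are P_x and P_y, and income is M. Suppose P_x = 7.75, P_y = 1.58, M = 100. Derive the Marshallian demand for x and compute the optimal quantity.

Perfect substitutes: compare marginal utility per dollar. 7/P_x vs 3/P_y → 0.9032 vs 1.8987.
y gives more utility per dollar, so spend all income on y: y* = M/P_y, x* = 0.
Numerically: x* = 0, y* = 63.2911.

x* = 0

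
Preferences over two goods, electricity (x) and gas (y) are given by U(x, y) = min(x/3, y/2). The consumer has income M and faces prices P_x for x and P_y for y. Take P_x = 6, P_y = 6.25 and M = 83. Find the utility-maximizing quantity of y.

Demand: x*(P_x,P_y,M) = 3·M/(3·P_x + 2·P_y), y* = 2·M/(3·P_x + 2·P_y).
Here 3·6 + 2·6.25 = 30.5, giving y* = 5.4426.

y* = 5.4426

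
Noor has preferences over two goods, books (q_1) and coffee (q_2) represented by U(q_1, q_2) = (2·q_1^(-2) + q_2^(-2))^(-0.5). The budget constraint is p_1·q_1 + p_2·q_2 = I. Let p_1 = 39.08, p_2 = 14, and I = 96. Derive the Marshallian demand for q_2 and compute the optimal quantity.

With the ratio pinned down, the budget gives q_1* = I/(p_1 + p_2·(q_2/q_1)) and q_2* = (q_2/q_1)·q_1*.
Numerically q_2/q_1 = 1.117546, so q_1* = 96/(39.08 + 14·1.117546) = 1.7542 and q_2* = 1.117546·1.7542 = 1.9604.

q_2* = 1.9604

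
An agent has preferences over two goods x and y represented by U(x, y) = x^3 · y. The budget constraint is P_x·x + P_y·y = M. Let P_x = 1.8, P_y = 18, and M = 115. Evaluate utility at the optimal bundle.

Demand: x*(P_x,P_y,M) = 0.75·M/P_x and y* = 0.25·M/P_y.
At P_x=1.8, P_y=18, M=115: x* = 0.75·115/1.8 = 47.9167, y* = 1.5972.
Utility at the optimum: U(47.9167, 1.5972) = 175721.5963.

V = 175721.5963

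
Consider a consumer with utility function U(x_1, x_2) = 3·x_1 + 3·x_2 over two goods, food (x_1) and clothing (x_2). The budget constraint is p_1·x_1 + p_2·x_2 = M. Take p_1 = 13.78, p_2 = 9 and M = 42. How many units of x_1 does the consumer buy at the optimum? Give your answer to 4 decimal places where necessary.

x_1* = 0

x_2 gives more utility per dollar, so spend all income on x_2: x_2* = M/p_2, x_1* = 0.
Numerically: x_1* = 0, x_2* = 4.6667.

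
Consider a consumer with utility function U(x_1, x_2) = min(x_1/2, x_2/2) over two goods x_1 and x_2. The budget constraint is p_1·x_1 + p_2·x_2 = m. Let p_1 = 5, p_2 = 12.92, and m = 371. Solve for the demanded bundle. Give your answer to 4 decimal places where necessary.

Leontief preferences: the optimum is at the kink where x_1/2 = x_2/2, i.e. x_2 = x_1.
Budget: p_1·x_1 + p_2·x_1 = m, so (2·p_1 + 2·p_2)·x_1 = 2·m.
Demand: x_1*(p_1,p_2,m) = 2·m/(2·p_1 + 2·p_2), x_2* = 2·m/(2·p_1 + 2·p_2).
Here 2·5 + 2·12.92 = 35.84, giving x_1* = 20.7031 and x_2* = 20.7031.

x_1* = 20.7031, x_2* = 20.7031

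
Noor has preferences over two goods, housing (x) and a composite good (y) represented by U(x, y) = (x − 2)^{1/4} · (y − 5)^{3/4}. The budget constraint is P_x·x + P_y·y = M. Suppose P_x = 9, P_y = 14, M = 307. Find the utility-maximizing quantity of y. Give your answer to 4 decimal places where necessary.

Let x' = x−2, y' = y−5. MRS = (1/3)·y'/x' = P_x/P_y.
Substituting into the budget: x* = 2 + 0.25·(M − 2·P_x − 5·P_y)/P_x, and y* = 5 + 0.75·(…)/P_y.
Discretionary income = 307 − 2·9 − 5·14 = 219; y* = 5 + 0.75·219/14 = 16.7321.

y* = 16.7321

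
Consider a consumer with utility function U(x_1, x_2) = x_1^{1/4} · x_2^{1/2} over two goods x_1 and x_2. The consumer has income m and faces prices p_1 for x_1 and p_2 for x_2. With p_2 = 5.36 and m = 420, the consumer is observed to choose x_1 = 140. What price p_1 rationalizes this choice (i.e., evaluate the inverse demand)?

p_1 = 1

Tangency: MRS = (1/2)·x_2/x_1 = p_1/p_2.
Rearranging, p_2·x_2 = 2·p_1·x_1. Substituting into the budget gives p_1·x_1·(1 + 2) = m.
Demand: x_1*(p_1,p_2,m) = 1/3·m/p_1 and x_2* = 2/3·m/p_2.
Set x_1* = 140 in the demand function and solve for p_1: p_1 = 1.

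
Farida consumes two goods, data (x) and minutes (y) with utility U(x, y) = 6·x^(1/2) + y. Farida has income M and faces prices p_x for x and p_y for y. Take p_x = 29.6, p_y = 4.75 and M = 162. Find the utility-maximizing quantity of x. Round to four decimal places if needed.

x* = 0.2318

Solve: √x = 3·p_y/p_x, so x*(p_x,p_y) = (3·p_y/p_x)², and y* = (M − p_x·x*)/p_y.
Plugging in: x* = (3·4.75/29.6)² = 0.2318.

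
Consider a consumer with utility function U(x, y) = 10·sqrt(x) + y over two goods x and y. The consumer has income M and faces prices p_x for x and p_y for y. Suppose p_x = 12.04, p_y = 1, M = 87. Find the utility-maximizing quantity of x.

MU_x = 5/√x, MU_y = 1. Tangency: 5/√x = p_x/p_y.
Solve: √x = 5·p_y/p_x, so x*(p_x,p_y) = (5·p_y/p_x)², and y* = (M − p_x·x*)/p_y.
Plugging in: x* = (5·1/12.04)² = 0.1725.

x* = 0.1725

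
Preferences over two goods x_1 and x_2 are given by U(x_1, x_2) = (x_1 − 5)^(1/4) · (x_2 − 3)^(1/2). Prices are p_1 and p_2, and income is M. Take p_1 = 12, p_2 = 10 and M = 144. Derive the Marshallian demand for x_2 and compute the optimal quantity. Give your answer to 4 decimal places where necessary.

x_2* = 6.6

MRS = (1/2)·(x_2−3)/(x_1−5). Tangency with p_1/p_2 gives x_2−3 = 2·(p_1/p_2)·(x_1−5).
Substituting into the budget: x_1* = 5 + 1/3·(M − 5·p_1 − 3·p_2)/p_1, and x_2* = 3 + 2/3·(…)/p_2.
Discretionary income = 144 − 5·12 − 3·10 = 54; x_2* = 3 + 2/3·54/10 = 6.6.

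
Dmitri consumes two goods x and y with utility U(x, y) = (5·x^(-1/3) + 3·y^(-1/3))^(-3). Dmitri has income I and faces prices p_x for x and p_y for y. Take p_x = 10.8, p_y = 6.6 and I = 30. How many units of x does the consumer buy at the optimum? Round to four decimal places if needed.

MRS = MU_x/MU_y = (5/3)·(y/x)^(4/3). Set equal to p_x/p_y.
Hence y/x = ((3/5)·p_x/p_y)^(1/(4/3)), i.e. raised to the 0.75 power.
Substitute y = (y/x)·x into the budget: x* = I/(p_x + p_y·(y/x)).
Numerically y/x = 0.986332, so x* = 30/(10.8 + 6.6·0.986332) = 1.7331.

x* = 1.7331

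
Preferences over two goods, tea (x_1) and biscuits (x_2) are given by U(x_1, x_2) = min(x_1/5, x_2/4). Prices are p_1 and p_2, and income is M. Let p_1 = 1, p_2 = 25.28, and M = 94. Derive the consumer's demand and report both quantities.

x_1* = 4.4289, x_2* = 3.5432

Leontief preferences: the optimum is at the kink where x_1/5 = x_2/4, i.e. x_2 = (4/5)·x_1.
Budget: p_1·x_1 + p_2·(4/5)·x_1 = M, so (5·p_1 + 4·p_2)·x_1 = 5·M.
Demand: x_1*(p_1,p_2,M) = 5·M/(5·p_1 + 4·p_2), x_2* = 4·M/(5·p_1 + 4·p_2).
Here 5·1 + 4·25.28 = 106.12, giving x_1* = 4.4289 and x_2* = 3.5432.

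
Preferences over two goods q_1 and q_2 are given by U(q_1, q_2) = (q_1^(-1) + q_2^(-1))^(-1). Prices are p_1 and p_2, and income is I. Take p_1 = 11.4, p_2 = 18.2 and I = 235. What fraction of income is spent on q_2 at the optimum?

With the ratio pinned down, the budget gives q_1* = I/(p_1 + p_2·(q_2/q_1)) and q_2* = (q_2/q_1)·q_1*.
Numerically q_2/q_1 = 0.791438, so q_1* = 235/(11.4 + 18.2·0.791438) = 9.1071 and q_2* = 0.791438·9.1071 = 7.2077.
Expenditure on q_2: 18.2·7.2077 = 131.1796; share = 0.5582.

share on q_2 = 0.5582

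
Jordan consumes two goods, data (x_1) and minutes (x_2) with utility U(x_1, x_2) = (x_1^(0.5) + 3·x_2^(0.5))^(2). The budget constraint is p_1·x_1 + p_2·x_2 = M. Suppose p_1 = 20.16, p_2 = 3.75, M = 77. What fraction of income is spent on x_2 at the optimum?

share on x_2 = 0.9798

MU_x_1 ∝ x_1^(-0.5), MU_x_2 ∝ 3·x_2^(-0.5), so MRS = (1/3)·(x_2/x_1)^(0.5) = p_1/p_2.
Solve for the ratio: x_2/x_1 = [3·p_1/p_2]^(2).
Substitute x_2 = (x_2/x_1)·x_1 into the budget: x_1* = M/(p_1 + p_2·(x_2/x_1)).
Numerically x_2/x_1 = 260.112384, so x_1* = 77/(20.16 + 3.75·260.112384) = 0.0773 and x_2* = 260.112384·0.0773 = 20.1175.
Expenditure on x_2: 3.75·20.1175 = 75.4408; share = 0.9798.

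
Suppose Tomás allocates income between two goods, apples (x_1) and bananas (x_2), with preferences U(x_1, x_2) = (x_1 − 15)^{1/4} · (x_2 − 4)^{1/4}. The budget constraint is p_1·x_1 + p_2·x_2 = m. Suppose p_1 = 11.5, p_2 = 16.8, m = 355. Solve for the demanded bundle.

This is Cobb-Douglas in (x_1−15, x_2−4): tangency gives 0.25·p_2·(x_2−4) = 0.25·p_1·(x_1−15).
After buying the subsistence bundle (15, 4), a share 0.5 of the remaining income goes to x_1: x_1* = 15 + 0.5·(m − 15p_1 − 4p_2)/p_1.
Discretionary income = 355 − 15·11.5 − 4·16.8 = 115.3; x_1* = 15 + 0.5·115.3/11.5 = 20.013; x_2* = 4 + 0.5·115.3/16.8 = 7.4315.

x_1* = 20.013, x_2* = 7.4315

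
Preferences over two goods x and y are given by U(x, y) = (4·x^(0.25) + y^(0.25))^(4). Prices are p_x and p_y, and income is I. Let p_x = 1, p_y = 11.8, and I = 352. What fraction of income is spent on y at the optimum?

share on y = 0.0647

Substitute y = (y/x)·x into the budget: x* = I/(p_x + p_y·(y/x)).
Numerically y/x = 0.005862, so x* = 352/(1 + 11.8·0.005862) = 329.2253 and y* = 0.005862·329.2253 = 1.9301.
Expenditure on y: 11.8·1.9301 = 22.7747; share = 0.0647.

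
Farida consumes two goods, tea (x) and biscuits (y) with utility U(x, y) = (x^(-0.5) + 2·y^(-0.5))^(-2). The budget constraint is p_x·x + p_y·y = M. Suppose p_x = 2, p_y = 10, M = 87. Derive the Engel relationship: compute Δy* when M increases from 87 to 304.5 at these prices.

Δy* = 15.8944

MRS = MU_x/MU_y = (1/2)·(y/x)^(1.5). Set equal to p_x/p_y.
Solve for the ratio: y/x = [2·p_x/p_y]^(2/3).
With the ratio pinned down, the budget gives x* = M/(p_x + p_y·(y/x)) and y* = (y/x)·x*.
Numerically y/x = 0.542884, so x* = 87/(2 + 10·0.542884) = 11.7111 and y* = 0.542884·11.7111 = 6.3578.
At M' = 304.5: y* = 22.2522. Change: 22.2522 − 6.3578 = 15.8944.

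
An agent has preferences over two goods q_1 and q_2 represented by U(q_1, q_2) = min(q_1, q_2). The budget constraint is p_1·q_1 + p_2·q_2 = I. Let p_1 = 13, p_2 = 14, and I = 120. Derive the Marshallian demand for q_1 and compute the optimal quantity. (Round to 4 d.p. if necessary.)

q_1* = 4.4444

Leontief preferences: the optimum is at the kink where q_1/1 = q_2/1, i.e. q_2 = q_1.
Budget: p_1·q_1 + p_2·q_1 = I, so (p_1 + p_2)·q_1 = I.
Demand: q_1*(p_1,p_2,I) = I/(p_1 + p_2), q_2* = I/(p_1 + p_2).
Here 13 + 14 = 27, giving q_1* = 4.4444.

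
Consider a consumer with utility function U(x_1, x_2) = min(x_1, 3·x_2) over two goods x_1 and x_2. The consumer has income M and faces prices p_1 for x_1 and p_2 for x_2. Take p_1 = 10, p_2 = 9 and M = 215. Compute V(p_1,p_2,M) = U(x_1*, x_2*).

V = 16.5385

With perfect complements, no substitution: consume in ratio x_1:x_2 = 3:1.
Budget: p_1·x_1 + p_2·(1/3)·x_1 = M, so (3·p_1 + p_2)·x_1 = 3·M.
Demand: x_1*(p_1,p_2,M) = 3·M/(3·p_1 + p_2), x_2* = M/(3·p_1 + p_2).
Here 3·10 + 9 = 39, giving x_1* = 16.5385 and x_2* = 5.5128.
Utility at the optimum: U(16.5385, 5.5128) = 16.5385.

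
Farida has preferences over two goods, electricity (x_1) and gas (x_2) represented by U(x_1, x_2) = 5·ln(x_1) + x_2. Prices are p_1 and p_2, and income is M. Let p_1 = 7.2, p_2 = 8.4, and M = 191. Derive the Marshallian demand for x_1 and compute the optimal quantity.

x_1* = 5.8333

Set MRS = p_1/p_2: (5/x_1)/1 = p_1/p_2.
So x_1*(p_1,p_2) = 5·p_2/p_1, independent of income; and x_2* = (M − 5·p_2)/p_2.
At the given prices: x_1* = 5·8.4/7.2 = 5.8333.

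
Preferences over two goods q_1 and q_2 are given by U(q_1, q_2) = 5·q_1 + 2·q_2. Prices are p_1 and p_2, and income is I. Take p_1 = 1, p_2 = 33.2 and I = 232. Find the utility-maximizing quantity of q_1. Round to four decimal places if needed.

q_1 gives more utility per dollar, so spend all income on q_1: q_1* = I/p_1, q_2* = 0.
Numerically: q_1* = 232, q_2* = 0.

q_1* = 232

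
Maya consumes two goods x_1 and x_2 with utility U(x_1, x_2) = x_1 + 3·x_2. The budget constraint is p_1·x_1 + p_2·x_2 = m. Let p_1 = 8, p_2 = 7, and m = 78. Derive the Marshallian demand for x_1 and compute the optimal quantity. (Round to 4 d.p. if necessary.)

x_2 gives more utility per dollar, so spend all income on x_2: x_2* = m/p_2, x_1* = 0.
Numerically: x_1* = 0, x_2* = 11.1429.

x_1* = 0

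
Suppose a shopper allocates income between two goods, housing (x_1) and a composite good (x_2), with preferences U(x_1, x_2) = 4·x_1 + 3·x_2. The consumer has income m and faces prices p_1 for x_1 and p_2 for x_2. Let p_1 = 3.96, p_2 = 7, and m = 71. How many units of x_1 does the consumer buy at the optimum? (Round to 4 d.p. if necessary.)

Perfect substitutes: compare marginal utility per dollar. 4/p_1 vs 3/p_2 → 1.0101 vs 0.4286.
x_1 gives more utility per dollar, so spend all income on x_1: x_1* = m/p_1, x_2* = 0.
Numerically: x_1* = 17.9293, x_2* = 0.

x_1* = 17.9293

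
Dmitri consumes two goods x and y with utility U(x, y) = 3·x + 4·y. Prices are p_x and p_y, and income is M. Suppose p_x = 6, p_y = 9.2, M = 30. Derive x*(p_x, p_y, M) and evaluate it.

Linear utility — the consumer picks whichever good has higher MU/price: 3/6 = 0.5 vs 4/9.2 = 0.4348.
x gives more utility per dollar, so spend all income on x: x* = M/p_x, y* = 0.
Numerically: x* = 5, y* = 0.

x* = 5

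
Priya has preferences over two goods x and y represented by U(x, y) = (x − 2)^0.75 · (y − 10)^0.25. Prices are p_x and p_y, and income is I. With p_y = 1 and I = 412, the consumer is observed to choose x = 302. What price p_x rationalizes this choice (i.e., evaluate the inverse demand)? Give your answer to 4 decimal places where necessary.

p_x = 1

This is Cobb-Douglas in (x−2, y−10): tangency gives 0.75·p_y·(y−10) = 0.25·p_x·(x−2).
After buying the subsistence bundle (2, 10), a share 0.75 of the remaining income goes to x: x* = 2 + 0.75·(I − 2p_x − 10p_y)/p_x.
Set x* = 302 in the demand function and solve for p_x: p_x = 1.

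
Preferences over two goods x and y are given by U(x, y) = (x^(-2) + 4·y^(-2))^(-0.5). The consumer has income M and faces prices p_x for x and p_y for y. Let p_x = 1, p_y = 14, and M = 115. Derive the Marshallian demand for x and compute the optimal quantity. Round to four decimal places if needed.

x* = 11.2515

From the CES first-order condition, (1/4)·(y/x)^(3) = p_x/p_y.
Solve for the ratio: y/x = [4·p_x/p_y]^(1/3).
Substitute y = (y/x)·x into the budget: x* = M/(p_x + p_y·(y/x)).
Numerically y/x = 0.658634, so x* = 115/(1 + 14·0.658634) = 11.2515.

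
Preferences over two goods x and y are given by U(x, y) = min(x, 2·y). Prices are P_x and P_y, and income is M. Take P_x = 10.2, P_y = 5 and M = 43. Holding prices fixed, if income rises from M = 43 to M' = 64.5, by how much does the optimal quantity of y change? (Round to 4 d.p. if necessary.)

Δy* = 0.8465

Leontief preferences: the optimum is at the kink where x/2 = y/1, i.e. y = (1/2)·x.
Budget: P_x·x + P_y·(1/2)·x = M, so (2·P_x + P_y)·x = 2·M.
Demand: x*(P_x,P_y,M) = 2·M/(2·P_x + P_y), y* = M/(2·P_x + P_y).
Here 2·10.2 + 5 = 25.4, giving y* = 1.6929.
At M' = 64.5: y* = 2.5394. Change: 2.5394 − 1.6929 = 0.8465.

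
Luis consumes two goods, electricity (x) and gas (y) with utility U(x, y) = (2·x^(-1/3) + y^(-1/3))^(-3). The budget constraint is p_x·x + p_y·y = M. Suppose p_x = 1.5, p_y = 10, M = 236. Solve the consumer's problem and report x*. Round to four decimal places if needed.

x* = 80.4592

From the CES first-order condition, 2·(y/x)^(4/3) = p_x/p_y.
Hence y/x = ((1/2)·p_x/p_y)^(1/(4/3)), i.e. raised to the 0.75 power.
Substitute y = (y/x)·x into the budget: x* = M/(p_x + p_y·(y/x)).
Numerically y/x = 0.143316, so x* = 236/(1.5 + 10·0.143316) = 80.4592.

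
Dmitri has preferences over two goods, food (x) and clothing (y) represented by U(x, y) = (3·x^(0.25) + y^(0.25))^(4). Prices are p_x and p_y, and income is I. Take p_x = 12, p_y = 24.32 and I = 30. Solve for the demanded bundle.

x* = 2.1139, y* = 0.1905

From the CES first-order condition, 3·(y/x)^(0.75) = p_x/p_y.
Hence y/x = ((1/3)·p_x/p_y)^(1/(0.75)), i.e. raised to the 4/3 power.
Substitute y = (y/x)·x into the budget: x* = I/(p_x + p_y·(y/x)).
Numerically y/x = 0.090115, so x* = 30/(12 + 24.32·0.090115) = 2.1139 and y* = 0.090115·2.1139 = 0.1905.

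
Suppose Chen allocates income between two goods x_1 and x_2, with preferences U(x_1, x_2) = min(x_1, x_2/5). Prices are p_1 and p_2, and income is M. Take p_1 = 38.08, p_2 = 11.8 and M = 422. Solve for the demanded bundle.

x_1* = 4.3469, x_2* = 21.7347

Demand: x_1*(p_1,p_2,M) = M/(p_1 + 5·p_2), x_2* = 5·M/(p_1 + 5·p_2).
Here 38.08 + 5·11.8 = 97.08, giving x_1* = 4.3469 and x_2* = 21.7347.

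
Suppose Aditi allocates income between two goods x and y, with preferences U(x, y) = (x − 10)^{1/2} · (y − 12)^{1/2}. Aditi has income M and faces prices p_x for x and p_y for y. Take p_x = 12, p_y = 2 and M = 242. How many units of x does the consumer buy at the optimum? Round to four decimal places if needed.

x* = 14.0833

Substituting into the budget: x* = 10 + 0.5·(M − 10·p_x − 12·p_y)/p_x, and y* = 12 + 0.5·(…)/p_y.
Discretionary income = 242 − 10·12 − 12·2 = 98; x* = 10 + 0.5·98/12 = 14.0833.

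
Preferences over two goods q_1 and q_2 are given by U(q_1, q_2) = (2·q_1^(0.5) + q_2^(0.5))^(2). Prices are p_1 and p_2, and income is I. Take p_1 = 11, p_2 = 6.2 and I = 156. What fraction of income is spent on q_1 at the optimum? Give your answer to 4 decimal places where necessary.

share on q_1 = 0.6927

MRS = MU_q_1/MU_q_2 = 2·(q_2/q_1)^(0.5). Set equal to p_1/p_2.
Hence q_2/q_1 = ((1/2)·p_1/p_2)^(1/(0.5)), i.e. raised to the 2 power.
Substitute q_2 = (q_2/q_1)·q_1 into the budget: q_1* = I/(p_1 + p_2·(q_2/q_1)).
Numerically q_2/q_1 = 0.786941, so q_1* = 156/(11 + 6.2·0.786941) = 9.8243 and q_2* = 0.786941·9.8243 = 7.7311.
Expenditure on q_1: 11·9.8243 = 108.067; share = 0.6927.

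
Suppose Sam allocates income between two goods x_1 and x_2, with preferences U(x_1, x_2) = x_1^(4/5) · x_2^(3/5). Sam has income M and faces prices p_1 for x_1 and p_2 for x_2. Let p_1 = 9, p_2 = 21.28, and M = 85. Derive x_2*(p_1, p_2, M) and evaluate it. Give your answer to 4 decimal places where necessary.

x_2* = 1.7119

The MRS is (4/3)·x_2/x_1. Set MRS = p_1/p_2.
So 0.8·p_2·x_2 = 0.6·p_1·x_1; combined with the budget, a share 4/7 of income goes to x_1.
Demand: x_1*(p_1,p_2,M) = 4/7·M/p_1 and x_2* = 3/7·M/p_2.
At p_1=9, p_2=21.28, M=85: x_2* = 3/7·85/21.28 = 1.7119.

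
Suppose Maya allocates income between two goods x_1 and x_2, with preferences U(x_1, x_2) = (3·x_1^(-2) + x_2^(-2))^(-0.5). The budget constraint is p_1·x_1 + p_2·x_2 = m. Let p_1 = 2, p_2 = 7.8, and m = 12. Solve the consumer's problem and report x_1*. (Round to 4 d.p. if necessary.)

MU_x_1 ∝ 3·x_1^(-3), MU_x_2 ∝ x_2^(-3), so MRS = 3·(x_2/x_1)^(3) = p_1/p_2.
Hence x_2/x_1 = ((1/3)·p_1/p_2)^(1/(3)), i.e. raised to the 1/3 power.
With the ratio pinned down, the budget gives x_1* = m/(p_1 + p_2·(x_2/x_1)) and x_2* = (x_2/x_1)·x_1*.
Numerically x_2/x_1 = 0.440492, so x_1* = 12/(2 + 7.8·0.440492) = 2.2076.

x_1* = 2.2076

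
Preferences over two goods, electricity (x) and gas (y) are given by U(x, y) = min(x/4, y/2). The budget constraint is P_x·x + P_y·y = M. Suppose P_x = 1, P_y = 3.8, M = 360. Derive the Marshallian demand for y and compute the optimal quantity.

Leontief preferences: the optimum is at the kink where x/4 = y/2, i.e. y = (1/2)·x.
Budget: P_x·x + P_y·(1/2)·x = M, so (4·P_x + 2·P_y)·x = 4·M.
Demand: x*(P_x,P_y,M) = 4·M/(4·P_x + 2·P_y), y* = 2·M/(4·P_x + 2·P_y).
Here 4·1 + 2·3.8 = 11.6, giving y* = 62.069.

y* = 62.069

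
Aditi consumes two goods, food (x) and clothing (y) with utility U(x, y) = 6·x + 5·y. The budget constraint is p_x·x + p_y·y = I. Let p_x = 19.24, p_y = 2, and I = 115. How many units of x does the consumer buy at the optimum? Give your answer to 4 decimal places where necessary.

Perfect substitutes: compare marginal utility per dollar. 6/p_x vs 5/p_y → 0.3119 vs 2.5.
y gives more utility per dollar, so spend all income on y: y* = I/p_y, x* = 0.
Numerically: x* = 0, y* = 57.5.

x* = 0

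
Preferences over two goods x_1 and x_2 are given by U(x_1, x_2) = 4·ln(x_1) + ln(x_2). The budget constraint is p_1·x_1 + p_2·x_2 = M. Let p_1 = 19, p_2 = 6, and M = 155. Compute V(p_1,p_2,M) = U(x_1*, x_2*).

V = 9.1456

MU_x_1/MU_x_2 = (4·x_2)/(x_1); tangency sets this equal to p_1/p_2.
Rearranging, p_2·x_2 = (1/4)·p_1·x_1. Substituting into the budget gives p_1·x_1·(1 + (1/4)) = M.
Demand: x_1*(p_1,p_2,M) = 0.8·M/p_1 and x_2* = 0.2·M/p_2.
At p_1=19, p_2=6, M=155: x_1* = 0.8·155/19 = 6.5263, x_2* = 5.1667.
Utility at the optimum: U(6.5263, 5.1667) = 9.1456.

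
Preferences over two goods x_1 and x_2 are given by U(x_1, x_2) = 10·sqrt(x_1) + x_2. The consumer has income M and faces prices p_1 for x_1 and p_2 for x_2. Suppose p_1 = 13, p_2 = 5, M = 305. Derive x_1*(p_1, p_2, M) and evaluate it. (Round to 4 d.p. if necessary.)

x_1* = 3.6982

Set MRS = p_1/p_2: 5·x_1^(−1/2) = p_1/p_2.
Thus x_1* = (5·p_2/p_1)² — independent of M — with the rest of income spent on x_2.
Plugging in: x_1* = (5·5/13)² = 3.6982.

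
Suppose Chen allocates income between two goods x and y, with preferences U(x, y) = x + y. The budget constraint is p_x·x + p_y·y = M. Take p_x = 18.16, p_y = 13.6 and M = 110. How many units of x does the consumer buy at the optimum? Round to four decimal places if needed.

x* = 0

Perfect substitutes: compare marginal utility per dollar. 1/p_x vs 1/p_y → 0.0551 vs 0.0735.
y gives more utility per dollar, so spend all income on y: y* = M/p_y, x* = 0.
Numerically: x* = 0, y* = 8.0882.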